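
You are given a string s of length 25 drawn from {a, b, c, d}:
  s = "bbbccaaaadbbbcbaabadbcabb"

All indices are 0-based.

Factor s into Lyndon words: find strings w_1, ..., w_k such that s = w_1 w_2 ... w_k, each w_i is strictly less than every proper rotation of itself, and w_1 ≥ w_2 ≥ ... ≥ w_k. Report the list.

["bbbcc", "aaaadbbbcbaabadbcabb"]

emit factor 1: 'bbbcc' (i=0, period=5)
emit factor 2: 'aaaadbbbcbaabadbcabb' (i=5, period=20)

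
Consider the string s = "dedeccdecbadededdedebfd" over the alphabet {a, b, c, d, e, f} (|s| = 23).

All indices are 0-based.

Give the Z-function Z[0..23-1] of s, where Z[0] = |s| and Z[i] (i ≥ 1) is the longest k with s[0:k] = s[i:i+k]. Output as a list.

[23, 0, 2, 0, 0, 0, 2, 0, 0, 0, 0, 4, 0, 3, 0, 1, 4, 0, 2, 0, 0, 0, 1]

Z[0]=23
i=1: i≥r, start 0; Z[1]=0
i=2: i≥r, start 0; Z[2]=2 grow→box=[2,4)
i=3: min(r-i=1, Z[1]=0)=0; Z[3]=0
i=4: i≥r, start 0; Z[4]=0
i=5: i≥r, start 0; Z[5]=0
i=6: i≥r, start 0; Z[6]=2 grow→box=[6,8)
i=7: min(r-i=1, Z[1]=0)=0; Z[7]=0
i=8: i≥r, start 0; Z[8]=0
i=9: i≥r, start 0; Z[9]=0
i=10: i≥r, start 0; Z[10]=0
i=11: i≥r, start 0; Z[11]=4 grow→box=[11,15)
i=12: min(r-i=3, Z[1]=0)=0; Z[12]=0
i=13: min(r-i=2, Z[2]=2)=2; Z[13]=3 grow→box=[13,16)
i=14: min(r-i=2, Z[1]=0)=0; Z[14]=0
i=15: min(r-i=1, Z[2]=2)=1; Z[15]=1
i=16: i≥r, start 0; Z[16]=4 grow→box=[16,20)
i=17: min(r-i=3, Z[1]=0)=0; Z[17]=0
i=18: min(r-i=2, Z[2]=2)=2; Z[18]=2
i=19: min(r-i=1, Z[3]=0)=0; Z[19]=0
i=20: i≥r, start 0; Z[20]=0
i=21: i≥r, start 0; Z[21]=0
i=22: i≥r, start 0; Z[22]=1 grow→box=[22,23)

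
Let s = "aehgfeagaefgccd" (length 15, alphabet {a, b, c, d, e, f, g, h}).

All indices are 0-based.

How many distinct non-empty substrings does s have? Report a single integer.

rank→(start, suffix):
  0 → (8, 'aefgccd')
  1 → (0, 'aehgfeagaefgccd')
  2 → (6, 'agaefgccd')
  3 → (12, 'ccd')
  4 → (13, 'cd')
  5 → (14, 'd')
  6 → (5, 'eagaefgccd')
  7 → (9, 'efgccd')
  8 → (1, 'ehgfeagaefgccd')
  9 → (4, 'feagaefgccd')
  10 → (10, 'fgccd')
  11 → (7, 'gaefgccd')
  12 → (11, 'gccd')
  13 → (3, 'gfeagaefgccd')
  14 → (2, 'hgfeagaefgccd')

SA = [8, 0, 6, 12, 13, 14, 5, 9, 1, 4, 10, 7, 11, 3, 2]
[i] adj suffixes → lcp
  [1] 8/0 → 2 ('ae')
  [2] 0/6 → 1 ('a')
  [3] 6/12 → 0 ('')
  [4] 12/13 → 1 ('c')
  [5] 13/14 → 0 ('')
  [6] 14/5 → 0 ('')
  [7] 5/9 → 1 ('e')
  [8] 9/1 → 1 ('e')
  [9] 1/4 → 0 ('')
  [10] 4/10 → 1 ('f')
  [11] 10/7 → 0 ('')
  [12] 7/11 → 1 ('g')
  [13] 11/3 → 1 ('g')
  [14] 3/2 → 0 ('')

n(n+1)/2 = 15·16/2 = 120
Σ LCP = 0 + 2 + 1 + 0 + 1 + 0 + 0 + 1 + 1 + 0 + 1 + 0 + 1 + 1 + 0 = 9
distinct = 120 − 9 = 111

111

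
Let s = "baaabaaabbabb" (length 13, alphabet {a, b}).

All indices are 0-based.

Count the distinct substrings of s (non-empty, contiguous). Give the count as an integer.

65

rank | idx | suffix
   0 |   1 | aaabaaabbabb
   1 |   5 | aaabbabb
   2 |   2 | aabaaabbabb
   3 |   6 | aabbabb
   4 |   3 | abaaabbabb
   5 |  10 | abb
   6 |   7 | abbabb
   7 |  12 | b
   8 |   0 | baaabaaabbabb
   9 |   4 | baaabbabb
  10 |   9 | babb
  11 |  11 | bb
  12 |   8 | bbabb

SA = [1, 5, 2, 6, 3, 10, 7, 12, 0, 4, 9, 11, 8]
i: (SA[i-1],SA[i]) lcp shared
  1: (1,5) 4 'aaab'
  2: (5,2) 2 'aa'
  3: (2,6) 3 'aab'
  4: (6,3) 1 'a'
  5: (3,10) 2 'ab'
  6: (10,7) 3 'abb'
  7: (7,12) 0 ''
  8: (12,0) 1 'b'
  9: (0,4) 5 'baaab'
  10: (4,9) 2 'ba'
  11: (9,11) 1 'b'
  12: (11,8) 2 'bb'

n(n+1)/2 = 13·14/2 = 91
Σ LCP = 0 + 4 + 2 + 3 + 1 + 2 + 3 + 0 + 1 + 5 + 2 + 1 + 2 = 26
distinct = 91 − 26 = 65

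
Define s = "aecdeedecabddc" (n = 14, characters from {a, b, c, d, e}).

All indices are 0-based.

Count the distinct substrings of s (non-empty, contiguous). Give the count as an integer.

rank→(start, suffix):
  0 → (9, 'abddc')
  1 → (0, 'aecdeedecabddc')
  2 → (10, 'bddc')
  3 → (13, 'c')
  4 → (8, 'cabddc')
  5 → (2, 'cdeedecabddc')
  6 → (12, 'dc')
  7 → (11, 'ddc')
  8 → (6, 'decabddc')
  9 → (3, 'deedecabddc')
  10 → (7, 'ecabddc')
  11 → (1, 'ecdeedecabddc')
  12 → (5, 'edecabddc')
  13 → (4, 'eedecabddc')

SA = [9, 0, 10, 13, 8, 2, 12, 11, 6, 3, 7, 1, 5, 4]
rank  pair      lcp
   1  s[9:],s[0:]  1  'a'
   2  s[0:],s[10:]  0  ''
   3  s[10:],s[13:]  0  ''
   4  s[13:],s[8:]  1  'c'
   5  s[8:],s[2:]  1  'c'
   6  s[2:],s[12:]  0  ''
   7  s[12:],s[11:]  1  'd'
   8  s[11:],s[6:]  1  'd'
   9  s[6:],s[3:]  2  'de'
  10  s[3:],s[7:]  0  ''
  11  s[7:],s[1:]  2  'ec'
  12  s[1:],s[5:]  1  'e'
  13  s[5:],s[4:]  1  'e'

n(n+1)/2 = 14·15/2 = 105
Σ LCP = 0 + 1 + 0 + 0 + 1 + 1 + 0 + 1 + 1 + 2 + 0 + 2 + 1 + 1 = 11
distinct = 105 − 11 = 94

94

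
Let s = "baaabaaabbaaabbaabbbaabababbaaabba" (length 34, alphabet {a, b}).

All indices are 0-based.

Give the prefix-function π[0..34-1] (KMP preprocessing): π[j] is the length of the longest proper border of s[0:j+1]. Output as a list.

[0, 0, 0, 0, 1, 2, 3, 4, 5, 1, 2, 3, 4, 5, 1, 2, 3, 1, 1, 1, 2, 3, 1, 2, 1, 2, 1, 1, 2, 3, 4, 5, 1, 2]

π[0] = 0
j=1 s[j]='a': π[1]=0 (border '')
j=2 s[j]='a': π[2]=0 (border '')
j=3 s[j]='a': π[3]=0 (border '')
j=4 s[j]='b': π[4]=1 (border 'b')
j=5 s[j]='a': π[5]=2 (border 'ba')
j=6 s[j]='a': π[6]=3 (border 'baa')
j=7 s[j]='a': π[7]=4 (border 'baaa')
j=8 s[j]='b': π[8]=5 (border 'baaab')
j=9 s[j]='b': k: 5→1→0; π[9]=1 (border 'b')
j=10 s[j]='a': π[10]=2 (border 'ba')
j=11 s[j]='a': π[11]=3 (border 'baa')
j=12 s[j]='a': π[12]=4 (border 'baaa')
j=13 s[j]='b': π[13]=5 (border 'baaab')
j=14 s[j]='b': k: 5→1→0; π[14]=1 (border 'b')
j=15 s[j]='a': π[15]=2 (border 'ba')
j=16 s[j]='a': π[16]=3 (border 'baa')
j=17 s[j]='b': k: 3→0; π[17]=1 (border 'b')
j=18 s[j]='b': k: 1→0; π[18]=1 (border 'b')
j=19 s[j]='b': k: 1→0; π[19]=1 (border 'b')
j=20 s[j]='a': π[20]=2 (border 'ba')
j=21 s[j]='a': π[21]=3 (border 'baa')
j=22 s[j]='b': k: 3→0; π[22]=1 (border 'b')
j=23 s[j]='a': π[23]=2 (border 'ba')
j=24 s[j]='b': k: 2→0; π[24]=1 (border 'b')
j=25 s[j]='a': π[25]=2 (border 'ba')
j=26 s[j]='b': k: 2→0; π[26]=1 (border 'b')
j=27 s[j]='b': k: 1→0; π[27]=1 (border 'b')
j=28 s[j]='a': π[28]=2 (border 'ba')
j=29 s[j]='a': π[29]=3 (border 'baa')
j=30 s[j]='a': π[30]=4 (border 'baaa')
j=31 s[j]='b': π[31]=5 (border 'baaab')
j=32 s[j]='b': k: 5→1→0; π[32]=1 (border 'b')
j=33 s[j]='a': π[33]=2 (border 'ba')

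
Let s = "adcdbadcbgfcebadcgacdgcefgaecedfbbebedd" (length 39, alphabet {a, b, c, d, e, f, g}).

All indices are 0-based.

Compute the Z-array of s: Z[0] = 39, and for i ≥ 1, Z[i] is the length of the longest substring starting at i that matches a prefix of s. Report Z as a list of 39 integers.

[39, 0, 0, 0, 0, 3, 0, 0, 0, 0, 0, 0, 0, 0, 3, 0, 0, 0, 1, 0, 0, 0, 0, 0, 0, 0, 1, 0, 0, 0, 0, 0, 0, 0, 0, 0, 0, 0, 0]

Z[0]=39
i=1: outside box; Z[1]=0
i=2: outside box; Z[2]=0
i=3: outside box; Z[3]=0
i=4: outside box; Z[4]=0
i=5: outside box; Z[5]=3 scan→box=[5,8)
i=6: min(r-i=2, Z[1]=0)=0; Z[6]=0
i=7: min(r-i=1, Z[2]=0)=0; Z[7]=0
i=8: outside box; Z[8]=0
i=9: outside box; Z[9]=0
i=10: outside box; Z[10]=0
i=11: outside box; Z[11]=0
i=12: outside box; Z[12]=0
i=13: outside box; Z[13]=0
i=14: outside box; Z[14]=3 scan→box=[14,17)
i=15: min(r-i=2, Z[1]=0)=0; Z[15]=0
i=16: min(r-i=1, Z[2]=0)=0; Z[16]=0
i=17: outside box; Z[17]=0
i=18: outside box; Z[18]=1 scan→box=[18,19)
i=19: outside box; Z[19]=0
i=20: outside box; Z[20]=0
i=21: outside box; Z[21]=0
i=22: outside box; Z[22]=0
i=23: outside box; Z[23]=0
i=24: outside box; Z[24]=0
i=25: outside box; Z[25]=0
i=26: outside box; Z[26]=1 scan→box=[26,27)
i=27: outside box; Z[27]=0
i=28: outside box; Z[28]=0
i=29: outside box; Z[29]=0
i=30: outside box; Z[30]=0
i=31: outside box; Z[31]=0
i=32: outside box; Z[32]=0
i=33: outside box; Z[33]=0
i=34: outside box; Z[34]=0
i=35: outside box; Z[35]=0
i=36: outside box; Z[36]=0
i=37: outside box; Z[37]=0
i=38: outside box; Z[38]=0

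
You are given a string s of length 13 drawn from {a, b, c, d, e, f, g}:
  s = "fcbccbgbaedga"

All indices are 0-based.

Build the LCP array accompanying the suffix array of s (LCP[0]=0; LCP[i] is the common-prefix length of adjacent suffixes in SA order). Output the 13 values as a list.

sorted suffixes:
  #0 SA[0]=12  'a'
  #1 SA[1]=8  'aedga'
  #2 SA[2]=7  'baedga'
  #3 SA[3]=2  'bccbgbaedga'
  #4 SA[4]=5  'bgbaedga'
  #5 SA[5]=1  'cbccbgbaedga'
  #6 SA[6]=4  'cbgbaedga'
  #7 SA[7]=3  'ccbgbaedga'
  #8 SA[8]=10  'dga'
  #9 SA[9]=9  'edga'
  #10 SA[10]=0  'fcbccbgbaedga'
  #11 SA[11]=11  'ga'
  #12 SA[12]=6  'gbaedga'

SA = [12, 8, 7, 2, 5, 1, 4, 3, 10, 9, 0, 11, 6]
[i] adj suffixes → lcp
  [1] 12/8 → 1 ('a')
  [2] 8/7 → 0 ('')
  [3] 7/2 → 1 ('b')
  [4] 2/5 → 1 ('b')
  [5] 5/1 → 0 ('')
  [6] 1/4 → 2 ('cb')
  [7] 4/3 → 1 ('c')
  [8] 3/10 → 0 ('')
  [9] 10/9 → 0 ('')
  [10] 9/0 → 0 ('')
  [11] 0/11 → 0 ('')
  [12] 11/6 → 1 ('g')

[0, 1, 0, 1, 1, 0, 2, 1, 0, 0, 0, 0, 1]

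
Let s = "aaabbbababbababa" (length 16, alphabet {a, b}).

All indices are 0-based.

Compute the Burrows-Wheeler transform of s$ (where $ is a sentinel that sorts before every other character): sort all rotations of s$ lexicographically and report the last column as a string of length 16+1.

ab$abbbbaaabbaaba

rank  rotation           last
    0  $aaabbbababbababa  a
    1  a$aaabbbababbabab  b
    2  aaabbbababbababa$  $
    3  aabbbababbababa$a  a
    4  aba$aaabbbababbab  b
    5  ababa$aaabbbababb  b
    6  ababbababa$aaabbb  b
    7  abbababa$aaabbbab  b
    8  abbbababbababa$aa  a
    9  ba$aaabbbababbaba  a
   10  baba$aaabbbababba  a
   11  bababa$aaabbbabab  b
   12  bababbababa$aaabb  b
   13  babbababa$aaabbba  a
   14  bbababa$aaabbbaba  a
   15  bbababbababa$aaab  b
   16  bbbababbababa$aaa  a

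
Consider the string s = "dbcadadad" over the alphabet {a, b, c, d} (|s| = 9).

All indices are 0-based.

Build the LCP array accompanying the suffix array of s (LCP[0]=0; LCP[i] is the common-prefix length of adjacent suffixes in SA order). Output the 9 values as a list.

[0, 2, 4, 0, 0, 0, 1, 3, 1]

rank→(start, suffix):
  0 → (7, 'ad')
  1 → (5, 'adad')
  2 → (3, 'adadad')
  3 → (1, 'bcadadad')
  4 → (2, 'cadadad')
  5 → (8, 'd')
  6 → (6, 'dad')
  7 → (4, 'dadad')
  8 → (0, 'dbcadadad')

SA = [7, 5, 3, 1, 2, 8, 6, 4, 0]
i: (SA[i-1],SA[i]) lcp shared
  1: (7,5) 2 'ad'
  2: (5,3) 4 'adad'
  3: (3,1) 0 ''
  4: (1,2) 0 ''
  5: (2,8) 0 ''
  6: (8,6) 1 'd'
  7: (6,4) 3 'dad'
  8: (4,0) 1 'd'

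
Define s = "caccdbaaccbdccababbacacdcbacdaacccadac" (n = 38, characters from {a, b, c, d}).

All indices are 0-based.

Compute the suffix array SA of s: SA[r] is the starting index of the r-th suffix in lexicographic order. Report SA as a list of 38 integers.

sorted suffixes:
  #0 SA[0]=6  'aaccbdccababbacacdcbacdaacccadac'
  #1 SA[1]=29  'aacccadac'
  #2 SA[2]=14  'ababbacacdcbacdaacccadac'
  #3 SA[3]=16  'abbacacdcbacdaacccadac'
  #4 SA[4]=36  'ac'
  #5 SA[5]=19  'acacdcbacdaacccadac'
  #6 SA[6]=7  'accbdccababbacacdcbacdaacccadac'
  #7 SA[7]=30  'acccadac'
  #8 SA[8]=1  'accdbaaccbdccababbacacdcbacdaacccadac'
  #9 SA[9]=26  'acdaacccadac'
  #10 SA[10]=21  'acdcbacdaacccadac'
  #11 SA[11]=34  'adac'
  #12 SA[12]=5  'baaccbdccababbacacdcbacdaacccadac'
  #13 SA[13]=15  'babbacacdcbacdaacccadac'
  #14 SA[14]=18  'bacacdcbacdaacccadac'
  #15 SA[15]=25  'bacdaacccadac'
  #16 SA[16]=17  'bbacacdcbacdaacccadac'
  #17 SA[17]=10  'bdccababbacacdcbacdaacccadac'
  #18 SA[18]=37  'c'
  #19 SA[19]=13  'cababbacacdcbacdaacccadac'
  #20 SA[20]=0  'caccdbaaccbdccababbacacdcbacdaacccadac'
  #21 SA[21]=20  'cacdcbacdaacccadac'
  #22 SA[22]=33  'cadac'
  #23 SA[23]=24  'cbacdaacccadac'
  #24 SA[24]=9  'cbdccababbacacdcbacdaacccadac'
  #25 SA[25]=12  'ccababbacacdcbacdaacccadac'
  #26 SA[26]=32  'ccadac'
  #27 SA[27]=8  'ccbdccababbacacdcbacdaacccadac'
  #28 SA[28]=31  'cccadac'
  #29 SA[29]=2  'ccdbaaccbdccababbacacdcbacdaacccadac'
  #30 SA[30]=27  'cdaacccadac'
  #31 SA[31]=3  'cdbaaccbdccababbacacdcbacdaacccadac'
  #32 SA[32]=22  'cdcbacdaacccadac'
  #33 SA[33]=28  'daacccadac'
  #34 SA[34]=35  'dac'
  #35 SA[35]=4  'dbaaccbdccababbacacdcbacdaacccadac'
  #36 SA[36]=23  'dcbacdaacccadac'
  #37 SA[37]=11  'dccababbacacdcbacdaacccadac'

[6, 29, 14, 16, 36, 19, 7, 30, 1, 26, 21, 34, 5, 15, 18, 25, 17, 10, 37, 13, 0, 20, 33, 24, 9, 12, 32, 8, 31, 2, 27, 3, 22, 28, 35, 4, 23, 11]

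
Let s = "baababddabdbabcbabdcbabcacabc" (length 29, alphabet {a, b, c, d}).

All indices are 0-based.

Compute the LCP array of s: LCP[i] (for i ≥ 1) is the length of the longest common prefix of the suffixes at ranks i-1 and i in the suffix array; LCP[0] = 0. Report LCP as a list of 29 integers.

sorted suffixes:
  #0 SA[0]=1  'aababddabdbabcbabdcbabcacabc'
  #1 SA[1]=2  'ababddabdbabcbabdcbabcacabc'
  #2 SA[2]=26  'abc'
  #3 SA[3]=21  'abcacabc'
  #4 SA[4]=12  'abcbabdcbabcacabc'
  #5 SA[5]=8  'abdbabcbabdcbabcacabc'
  #6 SA[6]=16  'abdcbabcacabc'
  #7 SA[7]=4  'abddabdbabcbabdcbabcacabc'
  #8 SA[8]=24  'acabc'
  #9 SA[9]=0  'baababddabdbabcbabdcbabcacabc'
  #10 SA[10]=20  'babcacabc'
  #11 SA[11]=11  'babcbabdcbabcacabc'
  #12 SA[12]=15  'babdcbabcacabc'
  #13 SA[13]=3  'babddabdbabcbabdcbabcacabc'
  #14 SA[14]=27  'bc'
  #15 SA[15]=22  'bcacabc'
  #16 SA[16]=13  'bcbabdcbabcacabc'
  #17 SA[17]=9  'bdbabcbabdcbabcacabc'
  #18 SA[18]=17  'bdcbabcacabc'
  #19 SA[19]=5  'bddabdbabcbabdcbabcacabc'
  #20 SA[20]=28  'c'
  #21 SA[21]=25  'cabc'
  #22 SA[22]=23  'cacabc'
  #23 SA[23]=19  'cbabcacabc'
  #24 SA[24]=14  'cbabdcbabcacabc'
  #25 SA[25]=7  'dabdbabcbabdcbabcacabc'
  #26 SA[26]=10  'dbabcbabdcbabcacabc'
  #27 SA[27]=18  'dcbabcacabc'
  #28 SA[28]=6  'ddabdbabcbabdcbabcacabc'

SA = [1, 2, 26, 21, 12, 8, 16, 4, 24, 0, 20, 11, 15, 3, 27, 22, 13, 9, 17, 5, 28, 25, 23, 19, 14, 7, 10, 18, 6]
rank  pair      lcp
   1  s[1:],s[2:]  1  'a'
   2  s[2:],s[26:]  2  'ab'
   3  s[26:],s[21:]  3  'abc'
   4  s[21:],s[12:]  3  'abc'
   5  s[12:],s[8:]  2  'ab'
   6  s[8:],s[16:]  3  'abd'
   7  s[16:],s[4:]  3  'abd'
   8  s[4:],s[24:]  1  'a'
   9  s[24:],s[0:]  0  ''
  10  s[0:],s[20:]  2  'ba'
  11  s[20:],s[11:]  4  'babc'
  12  s[11:],s[15:]  3  'bab'
  13  s[15:],s[3:]  4  'babd'
  14  s[3:],s[27:]  1  'b'
  15  s[27:],s[22:]  2  'bc'
  16  s[22:],s[13:]  2  'bc'
  17  s[13:],s[9:]  1  'b'
  18  s[9:],s[17:]  2  'bd'
  19  s[17:],s[5:]  2  'bd'
  20  s[5:],s[28:]  0  ''
  21  s[28:],s[25:]  1  'c'
  22  s[25:],s[23:]  2  'ca'
  23  s[23:],s[19:]  1  'c'
  24  s[19:],s[14:]  4  'cbab'
  25  s[14:],s[7:]  0  ''
  26  s[7:],s[10:]  1  'd'
  27  s[10:],s[18:]  1  'd'
  28  s[18:],s[6:]  1  'd'

[0, 1, 2, 3, 3, 2, 3, 3, 1, 0, 2, 4, 3, 4, 1, 2, 2, 1, 2, 2, 0, 1, 2, 1, 4, 0, 1, 1, 1]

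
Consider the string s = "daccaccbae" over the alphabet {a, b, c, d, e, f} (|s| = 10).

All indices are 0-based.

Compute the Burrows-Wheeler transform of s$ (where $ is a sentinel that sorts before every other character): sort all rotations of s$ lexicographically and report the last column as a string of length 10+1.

rank  rotation     last
    0  $daccaccbae  e
    1  accaccbae$d  d
    2  accbae$dacc  c
    3  ae$daccaccb  b
    4  bae$daccacc  c
    5  caccbae$dac  c
    6  cbae$daccac  c
    7  ccaccbae$da  a
    8  ccbae$dacca  a
    9  daccaccbae$  $
   10  e$daccaccba  a

edcbcccaa$a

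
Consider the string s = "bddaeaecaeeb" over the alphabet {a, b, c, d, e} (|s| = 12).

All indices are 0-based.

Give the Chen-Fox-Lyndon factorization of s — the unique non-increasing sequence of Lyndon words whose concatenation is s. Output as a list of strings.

["bdd", "aeaecaeeb"]

emit factor 1: 'bdd' (i=0, period=3)
emit factor 2: 'aeaecaeeb' (i=3, period=9)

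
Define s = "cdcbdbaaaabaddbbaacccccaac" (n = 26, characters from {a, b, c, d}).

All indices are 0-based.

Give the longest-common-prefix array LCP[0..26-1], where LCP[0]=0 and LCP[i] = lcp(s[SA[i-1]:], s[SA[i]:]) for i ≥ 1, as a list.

rank | idx | suffix
   0 |   6 | aaaabaddbbaacccccaac
   1 |   7 | aaabaddbbaacccccaac
   2 |   8 | aabaddbbaacccccaac
   3 |  23 | aac
   4 |  16 | aacccccaac
   5 |   9 | abaddbbaacccccaac
   6 |  24 | ac
   7 |  17 | acccccaac
   8 |  11 | addbbaacccccaac
   9 |   5 | baaaabaddbbaacccccaac
  10 |  15 | baacccccaac
  11 |  10 | baddbbaacccccaac
  12 |  14 | bbaacccccaac
  13 |   3 | bdbaaaabaddbbaacccccaac
  14 |  25 | c
  15 |  22 | caac
  16 |   2 | cbdbaaaabaddbbaacccccaac
  17 |  21 | ccaac
  18 |  20 | cccaac
  19 |  19 | ccccaac
  20 |  18 | cccccaac
  21 |   0 | cdcbdbaaaabaddbbaacccccaac
  22 |   4 | dbaaaabaddbbaacccccaac
  23 |  13 | dbbaacccccaac
  24 |   1 | dcbdbaaaabaddbbaacccccaac
  25 |  12 | ddbbaacccccaac

SA = [6, 7, 8, 23, 16, 9, 24, 17, 11, 5, 15, 10, 14, 3, 25, 22, 2, 21, 20, 19, 18, 0, 4, 13, 1, 12]
[i] adj suffixes → lcp
  [1] 6/7 → 3 ('aaa')
  [2] 7/8 → 2 ('aa')
  [3] 8/23 → 2 ('aa')
  [4] 23/16 → 3 ('aac')
  [5] 16/9 → 1 ('a')
  [6] 9/24 → 1 ('a')
  [7] 24/17 → 2 ('ac')
  [8] 17/11 → 1 ('a')
  [9] 11/5 → 0 ('')
  [10] 5/15 → 3 ('baa')
  [11] 15/10 → 2 ('ba')
  [12] 10/14 → 1 ('b')
  [13] 14/3 → 1 ('b')
  [14] 3/25 → 0 ('')
  [15] 25/22 → 1 ('c')
  [16] 22/2 → 1 ('c')
  [17] 2/21 → 1 ('c')
  [18] 21/20 → 2 ('cc')
  [19] 20/19 → 3 ('ccc')
  [20] 19/18 → 4 ('cccc')
  [21] 18/0 → 1 ('c')
  [22] 0/4 → 0 ('')
  [23] 4/13 → 2 ('db')
  [24] 13/1 → 1 ('d')
  [25] 1/12 → 1 ('d')

[0, 3, 2, 2, 3, 1, 1, 2, 1, 0, 3, 2, 1, 1, 0, 1, 1, 1, 2, 3, 4, 1, 0, 2, 1, 1]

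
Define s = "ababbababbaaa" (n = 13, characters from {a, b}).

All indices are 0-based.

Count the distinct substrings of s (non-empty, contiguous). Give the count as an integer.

sorted suffixes:
  #0 SA[0]=12  'a'
  #1 SA[1]=11  'aa'
  #2 SA[2]=10  'aaa'
  #3 SA[3]=5  'ababbaaa'
  #4 SA[4]=0  'ababbababbaaa'
  #5 SA[5]=7  'abbaaa'
  #6 SA[6]=2  'abbababbaaa'
  #7 SA[7]=9  'baaa'
  #8 SA[8]=4  'bababbaaa'
  #9 SA[9]=6  'babbaaa'
  #10 SA[10]=1  'babbababbaaa'
  #11 SA[11]=8  'bbaaa'
  #12 SA[12]=3  'bbababbaaa'

SA = [12, 11, 10, 5, 0, 7, 2, 9, 4, 6, 1, 8, 3]
i: (SA[i-1],SA[i]) lcp shared
  1: (12,11) 1 'a'
  2: (11,10) 2 'aa'
  3: (10,5) 1 'a'
  4: (5,0) 6 'ababba'
  5: (0,7) 2 'ab'
  6: (7,2) 4 'abba'
  7: (2,9) 0 ''
  8: (9,4) 2 'ba'
  9: (4,6) 3 'bab'
  10: (6,1) 5 'babba'
  11: (1,8) 1 'b'
  12: (8,3) 3 'bba'

n(n+1)/2 = 13·14/2 = 91
Σ LCP = 0 + 1 + 2 + 1 + 6 + 2 + 4 + 0 + 2 + 3 + 5 + 1 + 3 = 30
distinct = 91 − 30 = 61

61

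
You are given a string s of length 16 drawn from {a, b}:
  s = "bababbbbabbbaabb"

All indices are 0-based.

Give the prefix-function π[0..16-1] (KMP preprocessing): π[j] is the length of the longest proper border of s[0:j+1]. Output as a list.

[0, 0, 1, 2, 3, 1, 1, 1, 2, 3, 1, 1, 2, 0, 1, 1]

π[0] = 0
j=1 s[j]='a': π[1]=0 (border '')
j=2 s[j]='b': π[2]=1 (border 'b')
j=3 s[j]='a': π[3]=2 (border 'ba')
j=4 s[j]='b': π[4]=3 (border 'bab')
j=5 s[j]='b': k: 3→1→0; π[5]=1 (border 'b')
j=6 s[j]='b': k: 1→0; π[6]=1 (border 'b')
j=7 s[j]='b': k: 1→0; π[7]=1 (border 'b')
j=8 s[j]='a': π[8]=2 (border 'ba')
j=9 s[j]='b': π[9]=3 (border 'bab')
j=10 s[j]='b': k: 3→1→0; π[10]=1 (border 'b')
j=11 s[j]='b': k: 1→0; π[11]=1 (border 'b')
j=12 s[j]='a': π[12]=2 (border 'ba')
j=13 s[j]='a': k: 2→0; π[13]=0 (border '')
j=14 s[j]='b': π[14]=1 (border 'b')
j=15 s[j]='b': k: 1→0; π[15]=1 (border 'b')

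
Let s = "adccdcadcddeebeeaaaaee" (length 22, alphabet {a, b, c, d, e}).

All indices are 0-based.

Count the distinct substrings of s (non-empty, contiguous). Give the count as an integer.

226

rank→(start, suffix):
  0 → (16, 'aaaaee')
  1 → (17, 'aaaee')
  2 → (18, 'aaee')
  3 → (0, 'adccdcadcddeebeeaaaaee')
  4 → (6, 'adcddeebeeaaaaee')
  5 → (19, 'aee')
  6 → (13, 'beeaaaaee')
  7 → (5, 'cadcddeebeeaaaaee')
  8 → (2, 'ccdcadcddeebeeaaaaee')
  9 → (3, 'cdcadcddeebeeaaaaee')
  10 → (8, 'cddeebeeaaaaee')
  11 → (4, 'dcadcddeebeeaaaaee')
  12 → (1, 'dccdcadcddeebeeaaaaee')
  13 → (7, 'dcddeebeeaaaaee')
  14 → (9, 'ddeebeeaaaaee')
  15 → (10, 'deebeeaaaaee')
  16 → (21, 'e')
  17 → (15, 'eaaaaee')
  18 → (12, 'ebeeaaaaee')
  19 → (20, 'ee')
  20 → (14, 'eeaaaaee')
  21 → (11, 'eebeeaaaaee')

SA = [16, 17, 18, 0, 6, 19, 13, 5, 2, 3, 8, 4, 1, 7, 9, 10, 21, 15, 12, 20, 14, 11]
i: (SA[i-1],SA[i]) lcp shared
  1: (16,17) 3 'aaa'
  2: (17,18) 2 'aa'
  3: (18,0) 1 'a'
  4: (0,6) 3 'adc'
  5: (6,19) 1 'a'
  6: (19,13) 0 ''
  7: (13,5) 0 ''
  8: (5,2) 1 'c'
  9: (2,3) 1 'c'
  10: (3,8) 2 'cd'
  11: (8,4) 0 ''
  12: (4,1) 2 'dc'
  13: (1,7) 2 'dc'
  14: (7,9) 1 'd'
  15: (9,10) 1 'd'
  16: (10,21) 0 ''
  17: (21,15) 1 'e'
  18: (15,12) 1 'e'
  19: (12,20) 1 'e'
  20: (20,14) 2 'ee'
  21: (14,11) 2 'ee'

n(n+1)/2 = 22·23/2 = 253
Σ LCP = 0 + 3 + 2 + 1 + 3 + 1 + 0 + 0 + 1 + 1 + 2 + 0 + 2 + 2 + 1 + 1 + 0 + 1 + 1 + 1 + 2 + 2 = 27
distinct = 253 − 27 = 226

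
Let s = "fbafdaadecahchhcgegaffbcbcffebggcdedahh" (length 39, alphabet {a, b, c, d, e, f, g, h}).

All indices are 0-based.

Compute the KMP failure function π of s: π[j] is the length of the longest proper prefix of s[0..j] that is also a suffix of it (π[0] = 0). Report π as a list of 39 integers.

π[0] = 0
j=1 s[j]='b': π[1]=0 (border '')
j=2 s[j]='a': π[2]=0 (border '')
j=3 s[j]='f': π[3]=1 (border 'f')
j=4 s[j]='d': k: 1→0; π[4]=0 (border '')
j=5 s[j]='a': π[5]=0 (border '')
j=6 s[j]='a': π[6]=0 (border '')
j=7 s[j]='d': π[7]=0 (border '')
j=8 s[j]='e': π[8]=0 (border '')
j=9 s[j]='c': π[9]=0 (border '')
j=10 s[j]='a': π[10]=0 (border '')
j=11 s[j]='h': π[11]=0 (border '')
j=12 s[j]='c': π[12]=0 (border '')
j=13 s[j]='h': π[13]=0 (border '')
j=14 s[j]='h': π[14]=0 (border '')
j=15 s[j]='c': π[15]=0 (border '')
j=16 s[j]='g': π[16]=0 (border '')
j=17 s[j]='e': π[17]=0 (border '')
j=18 s[j]='g': π[18]=0 (border '')
j=19 s[j]='a': π[19]=0 (border '')
j=20 s[j]='f': π[20]=1 (border 'f')
j=21 s[j]='f': k: 1→0; π[21]=1 (border 'f')
j=22 s[j]='b': π[22]=2 (border 'fb')
j=23 s[j]='c': k: 2→0; π[23]=0 (border '')
j=24 s[j]='b': π[24]=0 (border '')
j=25 s[j]='c': π[25]=0 (border '')
j=26 s[j]='f': π[26]=1 (border 'f')
j=27 s[j]='f': k: 1→0; π[27]=1 (border 'f')
j=28 s[j]='e': k: 1→0; π[28]=0 (border '')
j=29 s[j]='b': π[29]=0 (border '')
j=30 s[j]='g': π[30]=0 (border '')
j=31 s[j]='g': π[31]=0 (border '')
j=32 s[j]='c': π[32]=0 (border '')
j=33 s[j]='d': π[33]=0 (border '')
j=34 s[j]='e': π[34]=0 (border '')
j=35 s[j]='d': π[35]=0 (border '')
j=36 s[j]='a': π[36]=0 (border '')
j=37 s[j]='h': π[37]=0 (border '')
j=38 s[j]='h': π[38]=0 (border '')

[0, 0, 0, 1, 0, 0, 0, 0, 0, 0, 0, 0, 0, 0, 0, 0, 0, 0, 0, 0, 1, 1, 2, 0, 0, 0, 1, 1, 0, 0, 0, 0, 0, 0, 0, 0, 0, 0, 0]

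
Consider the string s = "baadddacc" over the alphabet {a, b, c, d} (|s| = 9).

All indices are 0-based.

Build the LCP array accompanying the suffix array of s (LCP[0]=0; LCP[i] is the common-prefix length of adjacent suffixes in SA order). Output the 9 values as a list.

sorted suffixes:
  #0 SA[0]=1  'aadddacc'
  #1 SA[1]=6  'acc'
  #2 SA[2]=2  'adddacc'
  #3 SA[3]=0  'baadddacc'
  #4 SA[4]=8  'c'
  #5 SA[5]=7  'cc'
  #6 SA[6]=5  'dacc'
  #7 SA[7]=4  'ddacc'
  #8 SA[8]=3  'dddacc'

SA = [1, 6, 2, 0, 8, 7, 5, 4, 3]
rank  pair      lcp
   1  s[1:],s[6:]  1  'a'
   2  s[6:],s[2:]  1  'a'
   3  s[2:],s[0:]  0  ''
   4  s[0:],s[8:]  0  ''
   5  s[8:],s[7:]  1  'c'
   6  s[7:],s[5:]  0  ''
   7  s[5:],s[4:]  1  'd'
   8  s[4:],s[3:]  2  'dd'

[0, 1, 1, 0, 0, 1, 0, 1, 2]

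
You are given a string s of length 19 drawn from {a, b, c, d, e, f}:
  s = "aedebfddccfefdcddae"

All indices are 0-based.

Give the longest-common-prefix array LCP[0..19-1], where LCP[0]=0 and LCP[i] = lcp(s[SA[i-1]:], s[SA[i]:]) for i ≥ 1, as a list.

[0, 2, 0, 0, 1, 1, 0, 1, 2, 1, 2, 1, 0, 1, 1, 1, 0, 2, 1]

rank→(start, suffix):
  0 → (17, 'ae')
  1 → (0, 'aedebfddccfefdcddae')
  2 → (4, 'bfddccfefdcddae')
  3 → (8, 'ccfefdcddae')
  4 → (14, 'cddae')
  5 → (9, 'cfefdcddae')
  6 → (16, 'dae')
  7 → (7, 'dccfefdcddae')
  8 → (13, 'dcddae')
  9 → (15, 'ddae')
  10 → (6, 'ddccfefdcddae')
  11 → (2, 'debfddccfefdcddae')
  12 → (18, 'e')
  13 → (3, 'ebfddccfefdcddae')
  14 → (1, 'edebfddccfefdcddae')
  15 → (11, 'efdcddae')
  16 → (12, 'fdcddae')
  17 → (5, 'fddccfefdcddae')
  18 → (10, 'fefdcddae')

SA = [17, 0, 4, 8, 14, 9, 16, 7, 13, 15, 6, 2, 18, 3, 1, 11, 12, 5, 10]
i: (SA[i-1],SA[i]) lcp shared
  1: (17,0) 2 'ae'
  2: (0,4) 0 ''
  3: (4,8) 0 ''
  4: (8,14) 1 'c'
  5: (14,9) 1 'c'
  6: (9,16) 0 ''
  7: (16,7) 1 'd'
  8: (7,13) 2 'dc'
  9: (13,15) 1 'd'
  10: (15,6) 2 'dd'
  11: (6,2) 1 'd'
  12: (2,18) 0 ''
  13: (18,3) 1 'e'
  14: (3,1) 1 'e'
  15: (1,11) 1 'e'
  16: (11,12) 0 ''
  17: (12,5) 2 'fd'
  18: (5,10) 1 'f'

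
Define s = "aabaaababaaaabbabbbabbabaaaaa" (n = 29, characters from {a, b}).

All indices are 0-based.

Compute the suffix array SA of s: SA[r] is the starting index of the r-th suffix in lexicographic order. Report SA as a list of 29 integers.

rank→(start, suffix):
  0 → (28, 'a')
  1 → (27, 'aa')
  2 → (26, 'aaa')
  3 → (25, 'aaaa')
  4 → (24, 'aaaaa')
  5 → (9, 'aaaabbabbbabbabaaaaa')
  6 → (3, 'aaababaaaabbabbbabbabaaaaa')
  7 → (10, 'aaabbabbbabbabaaaaa')
  8 → (0, 'aabaaababaaaabbabbbabbabaaaaa')
  9 → (4, 'aababaaaabbabbbabbabaaaaa')
  10 → (11, 'aabbabbbabbabaaaaa')
  11 → (22, 'abaaaaa')
  12 → (7, 'abaaaabbabbbabbabaaaaa')
  13 → (1, 'abaaababaaaabbabbbabbabaaaaa')
  14 → (5, 'ababaaaabbabbbabbabaaaaa')
  15 → (19, 'abbabaaaaa')
  16 → (12, 'abbabbbabbabaaaaa')
  17 → (15, 'abbbabbabaaaaa')
  18 → (23, 'baaaaa')
  19 → (8, 'baaaabbabbbabbabaaaaa')
  20 → (2, 'baaababaaaabbabbbabbabaaaaa')
  21 → (21, 'babaaaaa')
  22 → (6, 'babaaaabbabbbabbabaaaaa')
  23 → (18, 'babbabaaaaa')
  24 → (14, 'babbbabbabaaaaa')
  25 → (20, 'bbabaaaaa')
  26 → (17, 'bbabbabaaaaa')
  27 → (13, 'bbabbbabbabaaaaa')
  28 → (16, 'bbbabbabaaaaa')

[28, 27, 26, 25, 24, 9, 3, 10, 0, 4, 11, 22, 7, 1, 5, 19, 12, 15, 23, 8, 2, 21, 6, 18, 14, 20, 17, 13, 16]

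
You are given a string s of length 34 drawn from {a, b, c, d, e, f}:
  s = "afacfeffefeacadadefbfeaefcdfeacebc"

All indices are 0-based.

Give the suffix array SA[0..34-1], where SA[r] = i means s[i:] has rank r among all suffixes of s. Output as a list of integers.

rank | idx | suffix
   0 |  11 | acadadefbfeaefcdfeacebc
   1 |  29 | acebc
   2 |   2 | acfeffefeacadadefbfeaefcdfeacebc
   3 |  13 | adadefbfeaefcdfeacebc
   4 |  15 | adefbfeaefcdfeacebc
   5 |  22 | aefcdfeacebc
   6 |   0 | afacfeffefeacadadefbfeaefcdfeacebc
   7 |  32 | bc
   8 |  19 | bfeaefcdfeacebc
   9 |  33 | c
  10 |  12 | cadadefbfeaefcdfeacebc
  11 |  25 | cdfeacebc
  12 |  30 | cebc
  13 |   3 | cfeffefeacadadefbfeaefcdfeacebc
  14 |  14 | dadefbfeaefcdfeacebc
  15 |  16 | defbfeaefcdfeacebc
  16 |  26 | dfeacebc
  17 |  10 | eacadadefbfeaefcdfeacebc
  18 |  28 | eacebc
  19 |  21 | eaefcdfeacebc
  20 |  31 | ebc
  21 |  17 | efbfeaefcdfeacebc
  22 |  23 | efcdfeacebc
  23 |   8 | efeacadadefbfeaefcdfeacebc
  24 |   5 | effefeacadadefbfeaefcdfeacebc
  25 |   1 | facfeffefeacadadefbfeaefcdfeacebc
  26 |  18 | fbfeaefcdfeacebc
  27 |  24 | fcdfeacebc
  28 |   9 | feacadadefbfeaefcdfeacebc
  29 |  27 | feacebc
  30 |  20 | feaefcdfeacebc
  31 |   7 | fefeacadadefbfeaefcdfeacebc
  32 |   4 | feffefeacadadefbfeaefcdfeacebc
  33 |   6 | ffefeacadadefbfeaefcdfeacebc

[11, 29, 2, 13, 15, 22, 0, 32, 19, 33, 12, 25, 30, 3, 14, 16, 26, 10, 28, 21, 31, 17, 23, 8, 5, 1, 18, 24, 9, 27, 20, 7, 4, 6]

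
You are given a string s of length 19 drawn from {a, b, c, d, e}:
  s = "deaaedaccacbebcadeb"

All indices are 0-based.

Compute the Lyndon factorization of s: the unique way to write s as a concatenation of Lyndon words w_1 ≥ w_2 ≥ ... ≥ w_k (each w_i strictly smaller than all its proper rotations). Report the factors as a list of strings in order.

emit factor 1: 'de' (i=0, period=2)
emit factor 2: 'aaedaccacbebcadeb' (i=2, period=17)

["de", "aaedaccacbebcadeb"]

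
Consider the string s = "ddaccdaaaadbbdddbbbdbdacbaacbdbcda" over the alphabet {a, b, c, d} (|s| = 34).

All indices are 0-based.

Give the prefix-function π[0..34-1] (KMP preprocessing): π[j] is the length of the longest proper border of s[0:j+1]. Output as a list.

[0, 1, 0, 0, 0, 1, 0, 0, 0, 0, 1, 0, 0, 1, 2, 2, 0, 0, 0, 1, 0, 1, 0, 0, 0, 0, 0, 0, 0, 1, 0, 0, 1, 0]

π[0] = 0
j=1 s[j]='d': π[1]=1 (border 'd')
j=2 s[j]='a': k: 1→0; π[2]=0 (border '')
j=3 s[j]='c': π[3]=0 (border '')
j=4 s[j]='c': π[4]=0 (border '')
j=5 s[j]='d': π[5]=1 (border 'd')
j=6 s[j]='a': k: 1→0; π[6]=0 (border '')
j=7 s[j]='a': π[7]=0 (border '')
j=8 s[j]='a': π[8]=0 (border '')
j=9 s[j]='a': π[9]=0 (border '')
j=10 s[j]='d': π[10]=1 (border 'd')
j=11 s[j]='b': k: 1→0; π[11]=0 (border '')
j=12 s[j]='b': π[12]=0 (border '')
j=13 s[j]='d': π[13]=1 (border 'd')
j=14 s[j]='d': π[14]=2 (border 'dd')
j=15 s[j]='d': k: 2→1; π[15]=2 (border 'dd')
j=16 s[j]='b': k: 2→1→0; π[16]=0 (border '')
j=17 s[j]='b': π[17]=0 (border '')
j=18 s[j]='b': π[18]=0 (border '')
j=19 s[j]='d': π[19]=1 (border 'd')
j=20 s[j]='b': k: 1→0; π[20]=0 (border '')
j=21 s[j]='d': π[21]=1 (border 'd')
j=22 s[j]='a': k: 1→0; π[22]=0 (border '')
j=23 s[j]='c': π[23]=0 (border '')
j=24 s[j]='b': π[24]=0 (border '')
j=25 s[j]='a': π[25]=0 (border '')
j=26 s[j]='a': π[26]=0 (border '')
j=27 s[j]='c': π[27]=0 (border '')
j=28 s[j]='b': π[28]=0 (border '')
j=29 s[j]='d': π[29]=1 (border 'd')
j=30 s[j]='b': k: 1→0; π[30]=0 (border '')
j=31 s[j]='c': π[31]=0 (border '')
j=32 s[j]='d': π[32]=1 (border 'd')
j=33 s[j]='a': k: 1→0; π[33]=0 (border '')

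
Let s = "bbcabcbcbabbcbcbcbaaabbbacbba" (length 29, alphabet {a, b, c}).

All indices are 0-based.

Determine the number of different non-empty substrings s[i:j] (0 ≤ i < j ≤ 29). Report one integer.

370

sorted suffixes:
  #0 SA[0]=28  'a'
  #1 SA[1]=18  'aaabbbacbba'
  #2 SA[2]=19  'aabbbacbba'
  #3 SA[3]=20  'abbbacbba'
  #4 SA[4]=9  'abbcbcbcbaaabbbacbba'
  #5 SA[5]=3  'abcbcbabbcbcbcbaaabbbacbba'
  #6 SA[6]=24  'acbba'
  #7 SA[7]=27  'ba'
  #8 SA[8]=17  'baaabbbacbba'
  #9 SA[9]=8  'babbcbcbcbaaabbbacbba'
  #10 SA[10]=23  'bacbba'
  #11 SA[11]=26  'bba'
  #12 SA[12]=22  'bbacbba'
  #13 SA[13]=21  'bbbacbba'
  #14 SA[14]=0  'bbcabcbcbabbcbcbcbaaabbbacbba'
  #15 SA[15]=10  'bbcbcbcbaaabbbacbba'
  #16 SA[16]=1  'bcabcbcbabbcbcbcbaaabbbacbba'
  #17 SA[17]=15  'bcbaaabbbacbba'
  #18 SA[18]=6  'bcbabbcbcbcbaaabbbacbba'
  #19 SA[19]=13  'bcbcbaaabbbacbba'
  #20 SA[20]=4  'bcbcbabbcbcbcbaaabbbacbba'
  #21 SA[21]=11  'bcbcbcbaaabbbacbba'
  #22 SA[22]=2  'cabcbcbabbcbcbcbaaabbbacbba'
  #23 SA[23]=16  'cbaaabbbacbba'
  #24 SA[24]=7  'cbabbcbcbcbaaabbbacbba'
  #25 SA[25]=25  'cbba'
  #26 SA[26]=14  'cbcbaaabbbacbba'
  #27 SA[27]=5  'cbcbabbcbcbcbaaabbbacbba'
  #28 SA[28]=12  'cbcbcbaaabbbacbba'

SA = [28, 18, 19, 20, 9, 3, 24, 27, 17, 8, 23, 26, 22, 21, 0, 10, 1, 15, 6, 13, 4, 11, 2, 16, 7, 25, 14, 5, 12]
[i] adj suffixes → lcp
  [1] 28/18 → 1 ('a')
  [2] 18/19 → 2 ('aa')
  [3] 19/20 → 1 ('a')
  [4] 20/9 → 3 ('abb')
  [5] 9/3 → 2 ('ab')
  [6] 3/24 → 1 ('a')
  [7] 24/27 → 0 ('')
  [8] 27/17 → 2 ('ba')
  [9] 17/8 → 2 ('ba')
  [10] 8/23 → 2 ('ba')
  [11] 23/26 → 1 ('b')
  [12] 26/22 → 3 ('bba')
  [13] 22/21 → 2 ('bb')
  [14] 21/0 → 2 ('bb')
  [15] 0/10 → 3 ('bbc')
  [16] 10/1 → 1 ('b')
  [17] 1/15 → 2 ('bc')
  [18] 15/6 → 4 ('bcba')
  [19] 6/13 → 3 ('bcb')
  [20] 13/4 → 6 ('bcbcba')
  [21] 4/11 → 5 ('bcbcb')
  [22] 11/2 → 0 ('')
  [23] 2/16 → 1 ('c')
  [24] 16/7 → 3 ('cba')
  [25] 7/25 → 2 ('cb')
  [26] 25/14 → 2 ('cb')
  [27] 14/5 → 5 ('cbcba')
  [28] 5/12 → 4 ('cbcb')

n(n+1)/2 = 29·30/2 = 435
Σ LCP = 0 + 1 + 2 + 1 + 3 + 2 + 1 + 0 + 2 + 2 + 2 + 1 + 3 + 2 + 2 + 3 + 1 + 2 + 4 + 3 + 6 + 5 + 0 + 1 + 3 + 2 + 2 + 5 + 4 = 65
distinct = 435 − 65 = 370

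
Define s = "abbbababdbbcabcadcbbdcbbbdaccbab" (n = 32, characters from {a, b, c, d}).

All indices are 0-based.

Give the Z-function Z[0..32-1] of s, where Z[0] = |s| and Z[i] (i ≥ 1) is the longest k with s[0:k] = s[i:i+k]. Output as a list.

Z[0]=32
i=1: outside box; Z[1]=0
i=2: outside box; Z[2]=0
i=3: outside box; Z[3]=0
i=4: outside box; Z[4]=2 grow→box=[4,6)
i=5: min(r-i=1, Z[1]=0)=0; Z[5]=0
i=6: outside box; Z[6]=2 grow→box=[6,8)
i=7: min(r-i=1, Z[1]=0)=0; Z[7]=0
i=8: outside box; Z[8]=0
i=9: outside box; Z[9]=0
i=10: outside box; Z[10]=0
i=11: outside box; Z[11]=0
i=12: outside box; Z[12]=2 grow→box=[12,14)
i=13: min(r-i=1, Z[1]=0)=0; Z[13]=0
i=14: outside box; Z[14]=0
i=15: outside box; Z[15]=1 grow→box=[15,16)
i=16: outside box; Z[16]=0
i=17: outside box; Z[17]=0
i=18: outside box; Z[18]=0
i=19: outside box; Z[19]=0
i=20: outside box; Z[20]=0
i=21: outside box; Z[21]=0
i=22: outside box; Z[22]=0
i=23: outside box; Z[23]=0
i=24: outside box; Z[24]=0
i=25: outside box; Z[25]=0
i=26: outside box; Z[26]=1 grow→box=[26,27)
i=27: outside box; Z[27]=0
i=28: outside box; Z[28]=0
i=29: outside box; Z[29]=0
i=30: outside box; Z[30]=2 grow→box=[30,32)
i=31: min(r-i=1, Z[1]=0)=0; Z[31]=0

[32, 0, 0, 0, 2, 0, 2, 0, 0, 0, 0, 0, 2, 0, 0, 1, 0, 0, 0, 0, 0, 0, 0, 0, 0, 0, 1, 0, 0, 0, 2, 0]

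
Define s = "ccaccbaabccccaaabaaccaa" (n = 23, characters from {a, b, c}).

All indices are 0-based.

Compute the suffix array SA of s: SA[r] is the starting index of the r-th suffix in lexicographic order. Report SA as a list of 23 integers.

rank→(start, suffix):
  0 → (22, 'a')
  1 → (21, 'aa')
  2 → (13, 'aaabaaccaa')
  3 → (14, 'aabaaccaa')
  4 → (6, 'aabccccaaabaaccaa')
  5 → (17, 'aaccaa')
  6 → (15, 'abaaccaa')
  7 → (7, 'abccccaaabaaccaa')
  8 → (18, 'accaa')
  9 → (2, 'accbaabccccaaabaaccaa')
  10 → (5, 'baabccccaaabaaccaa')
  11 → (16, 'baaccaa')
  12 → (8, 'bccccaaabaaccaa')
  13 → (20, 'caa')
  14 → (12, 'caaabaaccaa')
  15 → (1, 'caccbaabccccaaabaaccaa')
  16 → (4, 'cbaabccccaaabaaccaa')
  17 → (19, 'ccaa')
  18 → (11, 'ccaaabaaccaa')
  19 → (0, 'ccaccbaabccccaaabaaccaa')
  20 → (3, 'ccbaabccccaaabaaccaa')
  21 → (10, 'cccaaabaaccaa')
  22 → (9, 'ccccaaabaaccaa')

[22, 21, 13, 14, 6, 17, 15, 7, 18, 2, 5, 16, 8, 20, 12, 1, 4, 19, 11, 0, 3, 10, 9]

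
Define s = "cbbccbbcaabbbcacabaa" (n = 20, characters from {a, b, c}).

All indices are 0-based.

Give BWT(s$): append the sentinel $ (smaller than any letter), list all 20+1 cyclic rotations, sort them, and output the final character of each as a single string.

aabccacaacbcbbbbabc$b

rank  rotation               last
    0  $cbbccbbcaabbbcacabaa  a
    1  a$cbbccbbcaabbbcacaba  a
    2  aa$cbbccbbcaabbbcacab  b
    3  aabbbcacabaa$cbbccbbc  c
    4  abaa$cbbccbbcaabbbcac  c
    5  abbbcacabaa$cbbccbbca  a
    6  acabaa$cbbccbbcaabbbc  c
    7  baa$cbbccbbcaabbbcaca  a
    8  bbbcacabaa$cbbccbbcaa  a
    9  bbcaabbbcacabaa$cbbcc  c
   10  bbcacabaa$cbbccbbcaab  b
   11  bbccbbcaabbbcacabaa$c  c
   12  bcaabbbcacabaa$cbbccb  b
   13  bcacabaa$cbbccbbcaabb  b
   14  bccbbcaabbbcacabaa$cb  b
   15  caabbbcacabaa$cbbccbb  b
   16  cabaa$cbbccbbcaabbbca  a
   17  cacabaa$cbbccbbcaabbb  b
   18  cbbcaabbbcacabaa$cbbc  c
   19  cbbccbbcaabbbcacabaa$  $
   20  ccbbcaabbbcacabaa$cbb  b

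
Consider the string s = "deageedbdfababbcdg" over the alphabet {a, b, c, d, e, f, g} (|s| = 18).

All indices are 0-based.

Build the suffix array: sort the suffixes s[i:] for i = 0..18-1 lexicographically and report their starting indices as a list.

sorted suffixes:
  #0 SA[0]=10  'ababbcdg'
  #1 SA[1]=12  'abbcdg'
  #2 SA[2]=2  'ageedbdfababbcdg'
  #3 SA[3]=11  'babbcdg'
  #4 SA[4]=13  'bbcdg'
  #5 SA[5]=14  'bcdg'
  #6 SA[6]=7  'bdfababbcdg'
  #7 SA[7]=15  'cdg'
  #8 SA[8]=6  'dbdfababbcdg'
  #9 SA[9]=0  'deageedbdfababbcdg'
  #10 SA[10]=8  'dfababbcdg'
  #11 SA[11]=16  'dg'
  #12 SA[12]=1  'eageedbdfababbcdg'
  #13 SA[13]=5  'edbdfababbcdg'
  #14 SA[14]=4  'eedbdfababbcdg'
  #15 SA[15]=9  'fababbcdg'
  #16 SA[16]=17  'g'
  #17 SA[17]=3  'geedbdfababbcdg'

[10, 12, 2, 11, 13, 14, 7, 15, 6, 0, 8, 16, 1, 5, 4, 9, 17, 3]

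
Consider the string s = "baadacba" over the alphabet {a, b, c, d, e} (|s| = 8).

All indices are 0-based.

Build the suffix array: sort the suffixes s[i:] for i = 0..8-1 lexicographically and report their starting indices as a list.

[7, 1, 4, 2, 6, 0, 5, 3]

rank | idx | suffix
   0 |   7 | a
   1 |   1 | aadacba
   2 |   4 | acba
   3 |   2 | adacba
   4 |   6 | ba
   5 |   0 | baadacba
   6 |   5 | cba
   7 |   3 | dacba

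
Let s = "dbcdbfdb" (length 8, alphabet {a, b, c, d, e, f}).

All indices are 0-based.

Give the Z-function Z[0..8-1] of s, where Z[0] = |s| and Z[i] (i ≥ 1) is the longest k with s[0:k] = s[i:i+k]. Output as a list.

[8, 0, 0, 2, 0, 0, 2, 0]

Z[0]=8
i=1: outside box; Z[1]=0
i=2: outside box; Z[2]=0
i=3: outside box; Z[3]=2 grow→box=[3,5)
i=4: min(r-i=1, Z[1]=0)=0; Z[4]=0
i=5: outside box; Z[5]=0
i=6: outside box; Z[6]=2 grow→box=[6,8)
i=7: min(r-i=1, Z[1]=0)=0; Z[7]=0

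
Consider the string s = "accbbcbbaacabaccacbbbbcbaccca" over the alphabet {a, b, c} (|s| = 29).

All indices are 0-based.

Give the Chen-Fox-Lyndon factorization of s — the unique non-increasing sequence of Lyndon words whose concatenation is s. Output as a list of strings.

emit factor 1: 'accbbcbb' (i=0, period=8)
emit factor 2: 'aacabaccacbbbbcbaccc' (i=8, period=20)
emit factor 3: 'a' (i=28, period=1)

["accbbcbb", "aacabaccacbbbbcbaccc", "a"]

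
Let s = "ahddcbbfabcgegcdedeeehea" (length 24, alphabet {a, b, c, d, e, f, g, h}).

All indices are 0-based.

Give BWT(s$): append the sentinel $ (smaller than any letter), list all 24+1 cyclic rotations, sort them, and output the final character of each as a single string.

rank  rotation                   last
    0  $ahddcbbfabcgegcdedeeehea  a
    1  a$ahddcbbfabcgegcdedeeehe  e
    2  abcgegcdedeeehea$ahddcbbf  f
    3  ahddcbbfabcgegcdedeeehea$  $
    4  bbfabcgegcdedeeehea$ahddc  c
    5  bcgegcdedeeehea$ahddcbbfa  a
    6  bfabcgegcdedeeehea$ahddcb  b
    7  cbbfabcgegcdedeeehea$ahdd  d
    8  cdedeeehea$ahddcbbfabcgeg  g
    9  cgegcdedeeehea$ahddcbbfab  b
   10  dcbbfabcgegcdedeeehea$ahd  d
   11  ddcbbfabcgegcdedeeehea$ah  h
   12  dedeeehea$ahddcbbfabcgegc  c
   13  deeehea$ahddcbbfabcgegcde  e
   14  ea$ahddcbbfabcgegcdedeeeh  h
   15  edeeehea$ahddcbbfabcgegcd  d
   16  eeehea$ahddcbbfabcgegcded  d
   17  eehea$ahddcbbfabcgegcdede  e
   18  egcdedeeehea$ahddcbbfabcg  g
   19  ehea$ahddcbbfabcgegcdedee  e
   20  fabcgegcdedeeehea$ahddcbb  b
   21  gcdedeeehea$ahddcbbfabcge  e
   22  gegcdedeeehea$ahddcbbfabc  c
   23  hddcbbfabcgegcdedeeehea$a  a
   24  hea$ahddcbbfabcgegcdedeee  e

aef$cabdgbdhcehddegebecae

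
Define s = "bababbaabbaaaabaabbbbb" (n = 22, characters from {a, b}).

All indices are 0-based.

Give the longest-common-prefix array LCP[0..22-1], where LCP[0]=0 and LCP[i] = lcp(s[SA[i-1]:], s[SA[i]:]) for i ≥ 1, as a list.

sorted suffixes:
  #0 SA[0]=10  'aaaabaabbbbb'
  #1 SA[1]=11  'aaabaabbbbb'
  #2 SA[2]=12  'aabaabbbbb'
  #3 SA[3]=6  'aabbaaaabaabbbbb'
  #4 SA[4]=15  'aabbbbb'
  #5 SA[5]=13  'abaabbbbb'
  #6 SA[6]=1  'ababbaabbaaaabaabbbbb'
  #7 SA[7]=7  'abbaaaabaabbbbb'
  #8 SA[8]=3  'abbaabbaaaabaabbbbb'
  #9 SA[9]=16  'abbbbb'
  #10 SA[10]=21  'b'
  #11 SA[11]=9  'baaaabaabbbbb'
  #12 SA[12]=5  'baabbaaaabaabbbbb'
  #13 SA[13]=14  'baabbbbb'
  #14 SA[14]=0  'bababbaabbaaaabaabbbbb'
  #15 SA[15]=2  'babbaabbaaaabaabbbbb'
  #16 SA[16]=20  'bb'
  #17 SA[17]=8  'bbaaaabaabbbbb'
  #18 SA[18]=4  'bbaabbaaaabaabbbbb'
  #19 SA[19]=19  'bbb'
  #20 SA[20]=18  'bbbb'
  #21 SA[21]=17  'bbbbb'

SA = [10, 11, 12, 6, 15, 13, 1, 7, 3, 16, 21, 9, 5, 14, 0, 2, 20, 8, 4, 19, 18, 17]
i: (SA[i-1],SA[i]) lcp shared
  1: (10,11) 3 'aaa'
  2: (11,12) 2 'aa'
  3: (12,6) 3 'aab'
  4: (6,15) 4 'aabb'
  5: (15,13) 1 'a'
  6: (13,1) 3 'aba'
  7: (1,7) 2 'ab'
  8: (7,3) 5 'abbaa'
  9: (3,16) 3 'abb'
  10: (16,21) 0 ''
  11: (21,9) 1 'b'
  12: (9,5) 3 'baa'
  13: (5,14) 5 'baabb'
  14: (14,0) 2 'ba'
  15: (0,2) 3 'bab'
  16: (2,20) 1 'b'
  17: (20,8) 2 'bb'
  18: (8,4) 4 'bbaa'
  19: (4,19) 2 'bb'
  20: (19,18) 3 'bbb'
  21: (18,17) 4 'bbbb'

[0, 3, 2, 3, 4, 1, 3, 2, 5, 3, 0, 1, 3, 5, 2, 3, 1, 2, 4, 2, 3, 4]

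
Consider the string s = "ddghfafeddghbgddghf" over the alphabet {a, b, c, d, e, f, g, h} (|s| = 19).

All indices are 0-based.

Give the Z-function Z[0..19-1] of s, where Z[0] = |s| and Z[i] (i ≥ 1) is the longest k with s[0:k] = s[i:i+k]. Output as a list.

[19, 1, 0, 0, 0, 0, 0, 0, 4, 1, 0, 0, 0, 0, 5, 1, 0, 0, 0]

Z[0]=19
i=1: i≥r, start 0; Z[1]=1 grow→box=[1,2)
i=2: i≥r, start 0; Z[2]=0
i=3: i≥r, start 0; Z[3]=0
i=4: i≥r, start 0; Z[4]=0
i=5: i≥r, start 0; Z[5]=0
i=6: i≥r, start 0; Z[6]=0
i=7: i≥r, start 0; Z[7]=0
i=8: i≥r, start 0; Z[8]=4 grow→box=[8,12)
i=9: min(r-i=3, Z[1]=1)=1; Z[9]=1
i=10: min(r-i=2, Z[2]=0)=0; Z[10]=0
i=11: min(r-i=1, Z[3]=0)=0; Z[11]=0
i=12: i≥r, start 0; Z[12]=0
i=13: i≥r, start 0; Z[13]=0
i=14: i≥r, start 0; Z[14]=5 grow→box=[14,19)
i=15: min(r-i=4, Z[1]=1)=1; Z[15]=1
i=16: min(r-i=3, Z[2]=0)=0; Z[16]=0
i=17: min(r-i=2, Z[3]=0)=0; Z[17]=0
i=18: min(r-i=1, Z[4]=0)=0; Z[18]=0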